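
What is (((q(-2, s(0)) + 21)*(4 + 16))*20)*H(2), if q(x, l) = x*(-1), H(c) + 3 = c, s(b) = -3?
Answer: -9200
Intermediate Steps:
H(c) = -3 + c
q(x, l) = -x
(((q(-2, s(0)) + 21)*(4 + 16))*20)*H(2) = (((-1*(-2) + 21)*(4 + 16))*20)*(-3 + 2) = (((2 + 21)*20)*20)*(-1) = ((23*20)*20)*(-1) = (460*20)*(-1) = 9200*(-1) = -9200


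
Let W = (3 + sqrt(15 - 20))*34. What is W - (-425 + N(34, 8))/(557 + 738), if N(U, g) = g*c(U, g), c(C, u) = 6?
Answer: 132467/1295 + 34*I*sqrt(5) ≈ 102.29 + 76.026*I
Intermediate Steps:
N(U, g) = 6*g (N(U, g) = g*6 = 6*g)
W = 102 + 34*I*sqrt(5) (W = (3 + sqrt(-5))*34 = (3 + I*sqrt(5))*34 = 102 + 34*I*sqrt(5) ≈ 102.0 + 76.026*I)
W - (-425 + N(34, 8))/(557 + 738) = (102 + 34*I*sqrt(5)) - (-425 + 6*8)/(557 + 738) = (102 + 34*I*sqrt(5)) - (-425 + 48)/1295 = (102 + 34*I*sqrt(5)) - (-377)/1295 = (102 + 34*I*sqrt(5)) - 1*(-377/1295) = (102 + 34*I*sqrt(5)) + 377/1295 = 132467/1295 + 34*I*sqrt(5)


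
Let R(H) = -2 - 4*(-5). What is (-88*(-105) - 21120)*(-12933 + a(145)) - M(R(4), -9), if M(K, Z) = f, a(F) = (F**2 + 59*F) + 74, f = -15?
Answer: -198645465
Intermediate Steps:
R(H) = 18 (R(H) = -2 + 20 = 18)
a(F) = 74 + F**2 + 59*F
M(K, Z) = -15
(-88*(-105) - 21120)*(-12933 + a(145)) - M(R(4), -9) = (-88*(-105) - 21120)*(-12933 + (74 + 145**2 + 59*145)) - 1*(-15) = (9240 - 21120)*(-12933 + (74 + 21025 + 8555)) + 15 = -11880*(-12933 + 29654) + 15 = -11880*16721 + 15 = -198645480 + 15 = -198645465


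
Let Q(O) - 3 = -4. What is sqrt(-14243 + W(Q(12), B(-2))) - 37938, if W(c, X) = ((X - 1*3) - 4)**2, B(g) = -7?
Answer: -37938 + I*sqrt(14047) ≈ -37938.0 + 118.52*I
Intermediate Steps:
Q(O) = -1 (Q(O) = 3 - 4 = -1)
W(c, X) = (-7 + X)**2 (W(c, X) = ((X - 3) - 4)**2 = ((-3 + X) - 4)**2 = (-7 + X)**2)
sqrt(-14243 + W(Q(12), B(-2))) - 37938 = sqrt(-14243 + (-7 - 7)**2) - 37938 = sqrt(-14243 + (-14)**2) - 37938 = sqrt(-14243 + 196) - 37938 = sqrt(-14047) - 37938 = I*sqrt(14047) - 37938 = -37938 + I*sqrt(14047)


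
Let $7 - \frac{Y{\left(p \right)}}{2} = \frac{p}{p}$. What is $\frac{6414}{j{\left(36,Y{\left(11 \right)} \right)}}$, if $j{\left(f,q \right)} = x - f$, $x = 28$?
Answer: $- \frac{3207}{4} \approx -801.75$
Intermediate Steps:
$Y{\left(p \right)} = 12$ ($Y{\left(p \right)} = 14 - 2 \frac{p}{p} = 14 - 2 = 12$)
$j{\left(f,q \right)} = 28 - f$
$\frac{6414}{j{\left(36,Y{\left(11 \right)} \right)}} = \frac{6414}{28 - 36} = \frac{6414}{-8} = 6414 \left(- \frac{1}{8}\right) = - \frac{3207}{4}$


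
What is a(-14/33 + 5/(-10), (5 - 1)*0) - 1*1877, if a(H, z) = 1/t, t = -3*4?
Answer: -22525/12 ≈ -1877.1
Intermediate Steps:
t = -12
a(H, z) = -1/12 (a(H, z) = 1/(-12) = -1/12)
a(-14/33 + 5/(-10), (5 - 1)*0) - 1*1877 = -1/12 - 1*1877 = -1/12 - 1877 = -22525/12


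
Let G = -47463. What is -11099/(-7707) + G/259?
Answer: -51846100/285159 ≈ -181.81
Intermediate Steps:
-11099/(-7707) + G/259 = -11099/(-7707) - 47463/259 = -11099*(-1/7707) - 47463*1/259 = 11099/7707 - 47463/259 = -51846100/285159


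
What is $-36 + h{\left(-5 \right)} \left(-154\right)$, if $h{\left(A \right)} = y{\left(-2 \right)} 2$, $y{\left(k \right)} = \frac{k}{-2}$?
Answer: $-344$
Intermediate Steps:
$y{\left(k \right)} = - \frac{k}{2}$ ($y{\left(k \right)} = k \left(- \frac{1}{2}\right) = - \frac{k}{2}$)
$h{\left(A \right)} = 2$ ($h{\left(A \right)} = \left(- \frac{1}{2}\right) \left(-2\right) 2 = 1 \cdot 2 = 2$)
$-36 + h{\left(-5 \right)} \left(-154\right) = -36 + 2 \left(-154\right) = -36 - 308 = -344$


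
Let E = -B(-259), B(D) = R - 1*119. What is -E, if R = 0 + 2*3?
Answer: -113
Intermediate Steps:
R = 6 (R = 0 + 6 = 6)
B(D) = -113 (B(D) = 6 - 1*119 = 6 - 119 = -113)
E = 113 (E = -1*(-113) = 113)
-E = -1*113 = -113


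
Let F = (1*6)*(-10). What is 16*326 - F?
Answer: 5276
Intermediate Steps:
F = -60 (F = 6*(-10) = -60)
16*326 - F = 16*326 - 1*(-60) = 5216 + 60 = 5276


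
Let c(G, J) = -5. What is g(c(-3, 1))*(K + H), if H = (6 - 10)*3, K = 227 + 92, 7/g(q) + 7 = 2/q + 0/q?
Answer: -10745/37 ≈ -290.41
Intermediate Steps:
g(q) = 7/(-7 + 2/q) (g(q) = 7/(-7 + (2/q + 0/q)) = 7/(-7 + (2/q + 0)) = 7/(-7 + 2/q))
K = 319
H = -12 (H = -4*3 = -12)
g(c(-3, 1))*(K + H) = (-7*(-5)/(-2 + 7*(-5)))*(319 - 12) = -7*(-5)/(-2 - 35)*307 = -7*(-5)/(-37)*307 = -7*(-5)*(-1/37)*307 = -35/37*307 = -10745/37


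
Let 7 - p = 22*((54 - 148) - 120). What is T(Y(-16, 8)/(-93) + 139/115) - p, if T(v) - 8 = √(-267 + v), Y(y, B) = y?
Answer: -4707 + I*√30382334610/10695 ≈ -4707.0 + 16.298*I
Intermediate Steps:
T(v) = 8 + √(-267 + v)
p = 4715 (p = 7 - 22*((54 - 148) - 120) = 7 - 22*(-94 - 120) = 7 - 22*(-214) = 7 - 1*(-4708) = 7 + 4708 = 4715)
T(Y(-16, 8)/(-93) + 139/115) - p = (8 + √(-267 + (-16/(-93) + 139/115))) - 1*4715 = (8 + √(-267 + (-16*(-1/93) + 139*(1/115)))) - 4715 = (8 + √(-267 + (16/93 + 139/115))) - 4715 = (8 + √(-267 + 14767/10695)) - 4715 = (8 + √(-2840798/10695)) - 4715 = (8 + I*√30382334610/10695) - 4715 = -4707 + I*√30382334610/10695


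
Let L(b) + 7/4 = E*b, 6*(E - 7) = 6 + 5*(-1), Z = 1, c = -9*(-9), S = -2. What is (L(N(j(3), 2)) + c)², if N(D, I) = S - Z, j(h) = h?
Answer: 53361/16 ≈ 3335.1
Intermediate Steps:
c = 81
N(D, I) = -3 (N(D, I) = -2 - 1*1 = -2 - 1 = -3)
E = 43/6 (E = 7 + (6 + 5*(-1))/6 = 7 + (6 - 5)/6 = 7 + (⅙)*1 = 7 + ⅙ = 43/6 ≈ 7.1667)
L(b) = -7/4 + 43*b/6
(L(N(j(3), 2)) + c)² = ((-7/4 + (43/6)*(-3)) + 81)² = ((-7/4 - 43/2) + 81)² = (-93/4 + 81)² = (231/4)² = 53361/16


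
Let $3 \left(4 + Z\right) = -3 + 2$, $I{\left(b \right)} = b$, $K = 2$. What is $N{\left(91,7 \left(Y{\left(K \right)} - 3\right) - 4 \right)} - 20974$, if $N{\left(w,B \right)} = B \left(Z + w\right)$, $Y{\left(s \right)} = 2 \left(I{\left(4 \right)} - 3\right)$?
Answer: $- \frac{65782}{3} \approx -21927.0$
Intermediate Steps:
$Y{\left(s \right)} = 2$ ($Y{\left(s \right)} = 2 \left(4 - 3\right) = 2 \cdot 1 = 2$)
$Z = - \frac{13}{3}$ ($Z = -4 + \frac{-3 + 2}{3} = -4 + \frac{1}{3} \left(-1\right) = -4 - \frac{1}{3} = - \frac{13}{3} \approx -4.3333$)
$N{\left(w,B \right)} = B \left(- \frac{13}{3} + w\right)$
$N{\left(91,7 \left(Y{\left(K \right)} - 3\right) - 4 \right)} - 20974 = \frac{\left(7 \left(2 - 3\right) - 4\right) \left(-13 + 3 \cdot 91\right)}{3} - 20974 = \frac{\left(7 \left(2 - 3\right) - 4\right) \left(-13 + 273\right)}{3} - 20974 = \frac{1}{3} \left(7 \left(-1\right) - 4\right) 260 - 20974 = \frac{1}{3} \left(-7 - 4\right) 260 - 20974 = \frac{1}{3} \left(-11\right) 260 - 20974 = - \frac{2860}{3} - 20974 = - \frac{65782}{3}$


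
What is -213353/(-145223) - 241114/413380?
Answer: 26590282359/30016141870 ≈ 0.88587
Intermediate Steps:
-213353/(-145223) - 241114/413380 = -213353*(-1/145223) - 241114*1/413380 = 213353/145223 - 120557/206690 = 26590282359/30016141870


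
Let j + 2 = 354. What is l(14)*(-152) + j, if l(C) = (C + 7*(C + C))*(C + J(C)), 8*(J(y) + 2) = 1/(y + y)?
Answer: -765661/2 ≈ -3.8283e+5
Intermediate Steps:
J(y) = -2 + 1/(16*y) (J(y) = -2 + 1/(8*(y + y)) = -2 + 1/(8*((2*y))) = -2 + (1/(2*y))/8 = -2 + 1/(16*y))
j = 352 (j = -2 + 354 = 352)
l(C) = 15*C*(-2 + C + 1/(16*C)) (l(C) = (C + 7*(C + C))*(C + (-2 + 1/(16*C))) = (C + 7*(2*C))*(-2 + C + 1/(16*C)) = (C + 14*C)*(-2 + C + 1/(16*C)) = (15*C)*(-2 + C + 1/(16*C)) = 15*C*(-2 + C + 1/(16*C)))
l(14)*(-152) + j = (15/16 + 15*14*(-2 + 14))*(-152) + 352 = (15/16 + 15*14*12)*(-152) + 352 = (15/16 + 2520)*(-152) + 352 = (40335/16)*(-152) + 352 = -766365/2 + 352 = -765661/2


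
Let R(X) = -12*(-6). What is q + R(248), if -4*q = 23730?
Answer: -11721/2 ≈ -5860.5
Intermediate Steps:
q = -11865/2 (q = -¼*23730 = -11865/2 ≈ -5932.5)
R(X) = 72
q + R(248) = -11865/2 + 72 = -11721/2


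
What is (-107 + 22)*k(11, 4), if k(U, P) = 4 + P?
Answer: -680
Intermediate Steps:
(-107 + 22)*k(11, 4) = (-107 + 22)*(4 + 4) = -85*8 = -680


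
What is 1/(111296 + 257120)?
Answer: 1/368416 ≈ 2.7143e-6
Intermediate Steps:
1/(111296 + 257120) = 1/368416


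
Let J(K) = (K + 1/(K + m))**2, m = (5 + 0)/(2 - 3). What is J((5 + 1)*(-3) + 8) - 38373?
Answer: -8611124/225 ≈ -38272.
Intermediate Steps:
m = -5 (m = 5/(-1) = 5*(-1) = -5)
J(K) = (K + 1/(-5 + K))**2 (J(K) = (K + 1/(K - 5))**2 = (K + 1/(-5 + K))**2)
J((5 + 1)*(-3) + 8) - 38373 = (1 + ((5 + 1)*(-3) + 8)**2 - 5*((5 + 1)*(-3) + 8))**2/(-5 + ((5 + 1)*(-3) + 8))**2 - 38373 = (1 + (6*(-3) + 8)**2 - 5*(6*(-3) + 8))**2/(-5 + (6*(-3) + 8))**2 - 38373 = (1 + (-18 + 8)**2 - 5*(-18 + 8))**2/(-5 + (-18 + 8))**2 - 38373 = (1 + (-10)**2 - 5*(-10))**2/(-5 - 10)**2 - 38373 = (1 + 100 + 50)**2/(-15)**2 - 38373 = (1/225)*151**2 - 38373 = (1/225)*22801 - 38373 = 22801/225 - 38373 = -8611124/225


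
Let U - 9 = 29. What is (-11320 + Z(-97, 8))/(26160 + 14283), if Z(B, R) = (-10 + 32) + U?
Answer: -11260/40443 ≈ -0.27842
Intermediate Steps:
U = 38 (U = 9 + 29 = 38)
Z(B, R) = 60 (Z(B, R) = (-10 + 32) + 38 = 22 + 38 = 60)
(-11320 + Z(-97, 8))/(26160 + 14283) = (-11320 + 60)/(26160 + 14283) = -11260/40443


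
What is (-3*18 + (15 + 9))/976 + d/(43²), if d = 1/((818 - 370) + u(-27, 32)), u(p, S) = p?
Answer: -11675947/379873352 ≈ -0.030736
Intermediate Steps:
d = 1/421 (d = 1/((818 - 370) - 27) = 1/(448 - 27) = 1/421 ≈ 0.0023753)
(-3*18 + (15 + 9))/976 + d/(43²) = (-3*18 + (15 + 9))/976 + 1/(421*(43²)) = (-54 + 24)*(1/976) + (1/421)/1849 = -30*1/976 + (1/421)*(1/1849) = -15/488 + 1/778429 = -11675947/379873352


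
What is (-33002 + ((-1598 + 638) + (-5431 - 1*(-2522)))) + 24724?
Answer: -12147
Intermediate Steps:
(-33002 + ((-1598 + 638) + (-5431 - 1*(-2522)))) + 24724 = (-33002 + (-960 + (-5431 + 2522))) + 24724 = (-33002 + (-960 - 2909)) + 24724 = (-33002 - 3869) + 24724 = -36871 + 24724 = -12147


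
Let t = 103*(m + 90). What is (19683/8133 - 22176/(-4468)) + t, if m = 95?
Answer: 57724461706/3028187 ≈ 19062.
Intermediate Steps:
t = 19055 (t = 103*(95 + 90) = 103*185 = 19055)
(19683/8133 - 22176/(-4468)) + t = (19683/8133 - 22176/(-4468)) + 19055 = (19683*(1/8133) - 22176*(-1/4468)) + 19055 = (6561/2711 + 5544/1117) + 19055 = 22358421/3028187 + 19055 = 57724461706/3028187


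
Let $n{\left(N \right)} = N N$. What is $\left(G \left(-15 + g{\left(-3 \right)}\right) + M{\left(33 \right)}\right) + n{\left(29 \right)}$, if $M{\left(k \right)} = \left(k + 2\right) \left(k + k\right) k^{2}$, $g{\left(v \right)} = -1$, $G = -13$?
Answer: $2516639$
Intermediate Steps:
$n{\left(N \right)} = N^{2}$
$M{\left(k \right)} = 2 k^{3} \left(2 + k\right)$ ($M{\left(k \right)} = \left(2 + k\right) 2 k k^{2} = 2 k \left(2 + k\right) k^{2} = 2 k^{3} \left(2 + k\right)$)
$\left(G \left(-15 + g{\left(-3 \right)}\right) + M{\left(33 \right)}\right) + n{\left(29 \right)} = \left(- 13 \left(-15 - 1\right) + 2 \cdot 33^{3} \left(2 + 33\right)\right) + 29^{2} = \left(\left(-13\right) \left(-16\right) + 2 \cdot 35937 \cdot 35\right) + 841 = \left(208 + 2515590\right) + 841 = 2515798 + 841 = 2516639$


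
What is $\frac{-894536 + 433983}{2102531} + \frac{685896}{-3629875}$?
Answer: $- \frac{3113867423651}{7631924713625} \approx -0.40801$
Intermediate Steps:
$\frac{-894536 + 433983}{2102531} + \frac{685896}{-3629875} = \left(-460553\right) \frac{1}{2102531} + 685896 \left(- \frac{1}{3629875}\right) = - \frac{460553}{2102531} - \frac{685896}{3629875} = - \frac{3113867423651}{7631924713625}$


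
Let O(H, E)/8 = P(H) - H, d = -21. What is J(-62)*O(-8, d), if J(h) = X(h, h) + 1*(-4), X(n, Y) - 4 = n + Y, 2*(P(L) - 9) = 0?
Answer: -16864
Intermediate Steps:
P(L) = 9 (P(L) = 9 + (½)*0 = 9 + 0 = 9)
X(n, Y) = 4 + Y + n (X(n, Y) = 4 + (n + Y) = 4 + (Y + n) = 4 + Y + n)
O(H, E) = 72 - 8*H (O(H, E) = 8*(9 - H) = 72 - 8*H)
J(h) = 2*h (J(h) = (4 + h + h) + 1*(-4) = (4 + 2*h) - 4 = 2*h)
J(-62)*O(-8, d) = (2*(-62))*(72 - 8*(-8)) = -124*(72 + 64) = -124*136 = -16864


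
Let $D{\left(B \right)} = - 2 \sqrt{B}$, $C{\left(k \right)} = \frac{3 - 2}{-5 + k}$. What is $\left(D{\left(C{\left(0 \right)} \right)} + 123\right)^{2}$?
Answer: $\frac{75641}{5} - \frac{492 i \sqrt{5}}{5} \approx 15128.0 - 220.03 i$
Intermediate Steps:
$C{\left(k \right)} = \frac{1}{-5 + k}$ ($C{\left(k \right)} = 1 \frac{1}{-5 + k} = \frac{1}{-5 + k}$)
$\left(D{\left(C{\left(0 \right)} \right)} + 123\right)^{2} = \left(- 2 \sqrt{\frac{1}{-5 + 0}} + 123\right)^{2} = \left(- 2 \sqrt{\frac{1}{-5}} + 123\right)^{2} = \left(- 2 \sqrt{- \frac{1}{5}} + 123\right)^{2} = \left(- 2 \frac{i \sqrt{5}}{5} + 123\right)^{2} = \left(- \frac{2 i \sqrt{5}}{5} + 123\right)^{2} = \left(123 - \frac{2 i \sqrt{5}}{5}\right)^{2}$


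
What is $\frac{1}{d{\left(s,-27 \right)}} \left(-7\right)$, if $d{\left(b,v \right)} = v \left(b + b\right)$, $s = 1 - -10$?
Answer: $\frac{7}{594} \approx 0.011785$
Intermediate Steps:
$s = 11$ ($s = 1 + 10 = 11$)
$d{\left(b,v \right)} = 2 b v$ ($d{\left(b,v \right)} = v 2 b = 2 b v$)
$\frac{1}{d{\left(s,-27 \right)}} \left(-7\right) = \frac{1}{2 \cdot 11 \left(-27\right)} \left(-7\right) = \frac{1}{-594} \left(-7\right) = \left(- \frac{1}{594}\right) \left(-7\right) = \frac{7}{594}$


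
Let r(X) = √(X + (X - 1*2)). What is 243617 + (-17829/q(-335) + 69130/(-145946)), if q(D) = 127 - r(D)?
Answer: 298513349342217/1226019373 - 71316*I*√42/16801 ≈ 2.4348e+5 - 27.509*I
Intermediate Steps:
r(X) = √(-2 + 2*X) (r(X) = √(X + (X - 2)) = √(X + (-2 + X)) = √(-2 + 2*X))
q(D) = 127 - √(-2 + 2*D)
243617 + (-17829/q(-335) + 69130/(-145946)) = 243617 + (-17829/(127 - √(-2 + 2*(-335))) + 69130/(-145946)) = 243617 + (-17829/(127 - √(-2 - 670)) + 69130*(-1/145946)) = 243617 + (-17829/(127 - √(-672)) - 34565/72973) = 243617 + (-17829/(127 - 4*I*√42) - 34565/72973) = 243617 + (-34565/72973 - 17829/(127 - 4*I*√42)) = 17777428776/72973 - 17829/(127 - 4*I*√42)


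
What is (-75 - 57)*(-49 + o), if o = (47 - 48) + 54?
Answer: -528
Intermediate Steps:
o = 53 (o = -1 + 54 = 53)
(-75 - 57)*(-49 + o) = (-75 - 57)*(-49 + 53) = -132*4 = -528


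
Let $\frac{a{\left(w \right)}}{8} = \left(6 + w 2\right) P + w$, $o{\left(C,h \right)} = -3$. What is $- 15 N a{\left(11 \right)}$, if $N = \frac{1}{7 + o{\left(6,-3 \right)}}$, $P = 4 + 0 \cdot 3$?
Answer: $-3690$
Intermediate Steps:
$P = 4$ ($P = 4 + 0 = 4$)
$N = \frac{1}{4}$ ($N = \frac{1}{7 - 3} = \frac{1}{4} \approx 0.25$)
$a{\left(w \right)} = 192 + 72 w$ ($a{\left(w \right)} = 8 \left(\left(6 + w 2\right) 4 + w\right) = 8 \left(\left(6 + 2 w\right) 4 + w\right) = 8 \left(\left(24 + 8 w\right) + w\right) = 8 \left(24 + 9 w\right) = 192 + 72 w$)
$- 15 N a{\left(11 \right)} = \left(-15\right) \frac{1}{4} \left(192 + 72 \cdot 11\right) = - \frac{15 \left(192 + 792\right)}{4} = \left(- \frac{15}{4}\right) 984 = -3690$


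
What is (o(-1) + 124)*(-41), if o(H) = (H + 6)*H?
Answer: -4879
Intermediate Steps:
o(H) = H*(6 + H) (o(H) = (6 + H)*H = H*(6 + H))
(o(-1) + 124)*(-41) = (-(6 - 1) + 124)*(-41) = (-1*5 + 124)*(-41) = (-5 + 124)*(-41) = 119*(-41) = -4879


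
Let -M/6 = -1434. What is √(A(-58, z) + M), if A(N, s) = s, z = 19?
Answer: √8623 ≈ 92.860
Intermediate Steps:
M = 8604 (M = -6*(-1434) = 8604)
√(A(-58, z) + M) = √(19 + 8604) = √8623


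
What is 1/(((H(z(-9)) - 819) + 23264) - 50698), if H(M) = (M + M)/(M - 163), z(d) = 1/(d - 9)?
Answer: -2935/82922553 ≈ -3.5394e-5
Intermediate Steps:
z(d) = 1/(-9 + d)
H(M) = 2*M/(-163 + M) (H(M) = (2*M)/(-163 + M) = 2*M/(-163 + M))
1/(((H(z(-9)) - 819) + 23264) - 50698) = 1/(((2/((-9 - 9)*(-163 + 1/(-9 - 9))) - 819) + 23264) - 50698) = 1/(((2/(-18*(-163 + 1/(-18))) - 819) + 23264) - 50698) = 1/(((2*(-1/18)/(-163 - 1/18) - 819) + 23264) - 50698) = 1/(((2*(-1/18)/(-2935/18) - 819) + 23264) - 50698) = 1/(((2*(-1/18)*(-18/2935) - 819) + 23264) - 50698) = 1/(((2/2935 - 819) + 23264) - 50698) = 1/((-2403763/2935 + 23264) - 50698) = 1/(65876077/2935 - 50698) = 1/(-82922553/2935) = -2935/82922553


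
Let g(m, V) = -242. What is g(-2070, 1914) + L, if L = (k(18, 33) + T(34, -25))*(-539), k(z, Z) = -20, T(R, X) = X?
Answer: 24013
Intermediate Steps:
L = 24255 (L = (-20 - 25)*(-539) = -45*(-539) = 24255)
g(-2070, 1914) + L = -242 + 24255 = 24013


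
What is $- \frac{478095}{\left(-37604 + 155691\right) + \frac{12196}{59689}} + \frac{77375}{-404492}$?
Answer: $- \frac{12088371481827985}{2851064749668388} \approx -4.24$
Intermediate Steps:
$- \frac{478095}{\left(-37604 + 155691\right) + \frac{12196}{59689}} + \frac{77375}{-404492} = - \frac{478095}{118087 + 12196 \cdot \frac{1}{59689}} + 77375 \left(- \frac{1}{404492}\right) = - \frac{478095}{118087 + \frac{12196}{59689}} - \frac{77375}{404492} = - \frac{478095}{\frac{7048507139}{59689}} - \frac{77375}{404492} = \left(-478095\right) \frac{59689}{7048507139} - \frac{77375}{404492} = - \frac{28537012455}{7048507139} - \frac{77375}{404492} = - \frac{12088371481827985}{2851064749668388}$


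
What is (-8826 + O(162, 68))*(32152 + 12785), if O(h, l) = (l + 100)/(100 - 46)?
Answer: -396474158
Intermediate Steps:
O(h, l) = 50/27 + l/54 (O(h, l) = (100 + l)/54 = (100 + l)*(1/54) = 50/27 + l/54)
(-8826 + O(162, 68))*(32152 + 12785) = (-8826 + (50/27 + (1/54)*68))*(32152 + 12785) = (-8826 + (50/27 + 34/27))*44937 = (-8826 + 28/9)*44937 = -79406/9*44937 = -396474158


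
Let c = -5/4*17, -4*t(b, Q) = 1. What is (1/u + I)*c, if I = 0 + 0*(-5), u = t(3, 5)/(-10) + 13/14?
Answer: -5950/267 ≈ -22.285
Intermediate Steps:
t(b, Q) = -¼ (t(b, Q) = -¼*1 = -¼)
u = 267/280 (u = -¼/(-10) + 13/14 = -¼*(-⅒) + 13*(1/14) = 1/40 + 13/14 = 267/280 ≈ 0.95357)
c = -85/4 (c = -5*¼*17 = -5/4*17 = -85/4 ≈ -21.250)
I = 0 (I = 0 + 0 = 0)
(1/u + I)*c = (1/(267/280) + 0)*(-85/4) = (280/267 + 0)*(-85/4) = (280/267)*(-85/4) = -5950/267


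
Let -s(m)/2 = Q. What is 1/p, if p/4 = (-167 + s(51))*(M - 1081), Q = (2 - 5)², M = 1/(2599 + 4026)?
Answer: 1325/1059920352 ≈ 1.2501e-6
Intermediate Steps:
M = 1/6625 ≈ 0.00015094
Q = 9 (Q = (-3)² = 9)
s(m) = -18 (s(m) = -2*9 = -18)
p = 1059920352/1325 (p = 4*((-167 - 18)*(1/6625 - 1081)) = 4*(-185*(-7161624/6625)) = 4*(264980088/1325) = 1059920352/1325 ≈ 7.9994e+5)
1/p = 1/(1059920352/1325) = 1325/1059920352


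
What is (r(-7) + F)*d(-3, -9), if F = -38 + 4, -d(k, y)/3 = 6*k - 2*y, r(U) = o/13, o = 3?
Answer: 0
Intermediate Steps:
r(U) = 3/13
d(k, y) = -18*k + 6*y (d(k, y) = -3*(6*k - 2*y) = -3*(-2*y + 6*k) = -18*k + 6*y)
F = -34
(r(-7) + F)*d(-3, -9) = (3/13 - 34)*(-18*(-3) + 6*(-9)) = -439*(54 - 54)/13 = -439/13*0 = 0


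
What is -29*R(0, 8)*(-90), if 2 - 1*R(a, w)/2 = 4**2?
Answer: -73080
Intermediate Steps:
R(a, w) = -28 (R(a, w) = 4 - 2*4**2 = 4 - 2*16 = 4 - 32 = -28)
-29*R(0, 8)*(-90) = -29*(-28)*(-90) = 812*(-90) = -73080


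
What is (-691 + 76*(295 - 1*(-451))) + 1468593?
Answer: 1524598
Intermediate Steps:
(-691 + 76*(295 - 1*(-451))) + 1468593 = (-691 + 76*(295 + 451)) + 1468593 = (-691 + 76*746) + 1468593 = (-691 + 56696) + 1468593 = 56005 + 1468593 = 1524598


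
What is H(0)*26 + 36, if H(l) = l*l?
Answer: 36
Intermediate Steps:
H(l) = l²
H(0)*26 + 36 = 0²*26 + 36 = 0*26 + 36 = 0 + 36 = 36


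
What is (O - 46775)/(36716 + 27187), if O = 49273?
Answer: 2498/63903 ≈ 0.039091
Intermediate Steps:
(O - 46775)/(36716 + 27187) = (49273 - 46775)/(36716 + 27187) = 2498/63903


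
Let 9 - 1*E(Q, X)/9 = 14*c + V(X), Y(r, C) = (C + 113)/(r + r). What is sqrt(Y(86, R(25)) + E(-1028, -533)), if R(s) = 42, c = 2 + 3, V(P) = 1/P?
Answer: I*sqrt(1151587180159)/45838 ≈ 23.411*I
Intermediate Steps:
c = 5
Y(r, C) = (113 + C)/(2*r) (Y(r, C) = (113 + C)/((2*r)) = (113 + C)*(1/(2*r)) = (113 + C)/(2*r))
E(Q, X) = -549 - 9/X (E(Q, X) = 81 - 9*(14*5 + 1/X) = 81 - 9*(70 + 1/X) = 81 + (-630 - 9/X) = -549 - 9/X)
sqrt(Y(86, R(25)) + E(-1028, -533)) = sqrt((1/2)*(113 + 42)/86 + (-549 - 9/(-533))) = sqrt((1/2)*(1/86)*155 + (-549 - 9*(-1/533))) = sqrt(155/172 + (-549 + 9/533)) = sqrt(155/172 - 292608/533) = sqrt(-50245961/91676) = I*sqrt(1151587180159)/45838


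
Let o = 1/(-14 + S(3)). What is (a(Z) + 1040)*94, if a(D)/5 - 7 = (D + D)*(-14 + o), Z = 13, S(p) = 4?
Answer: -71252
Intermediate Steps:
o = -⅒ (o = 1/(-14 + 4) = 1/(-10) = -⅒ ≈ -0.10000)
a(D) = 35 - 141*D (a(D) = 35 + 5*((D + D)*(-14 - ⅒)) = 35 + 5*((2*D)*(-141/10)) = 35 + 5*(-141*D/5) = 35 - 141*D)
(a(Z) + 1040)*94 = ((35 - 141*13) + 1040)*94 = ((35 - 1833) + 1040)*94 = (-1798 + 1040)*94 = -758*94 = -71252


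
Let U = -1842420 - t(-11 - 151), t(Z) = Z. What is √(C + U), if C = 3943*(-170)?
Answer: 2*I*√628142 ≈ 1585.1*I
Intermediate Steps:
U = -1842258 (U = -1842420 - (-11 - 151) = -1842420 - 1*(-162) = -1842420 + 162 = -1842258)
C = -670310
√(C + U) = √(-670310 - 1842258) = √(-2512568) = 2*I*√628142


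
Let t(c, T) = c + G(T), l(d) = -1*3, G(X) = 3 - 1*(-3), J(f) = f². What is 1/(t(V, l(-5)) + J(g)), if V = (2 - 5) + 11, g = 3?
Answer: 1/23 ≈ 0.043478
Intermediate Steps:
G(X) = 6 (G(X) = 3 + 3 = 6)
l(d) = -3
V = 8 (V = -3 + 11 = 8)
t(c, T) = 6 + c (t(c, T) = c + 6 = 6 + c)
1/(t(V, l(-5)) + J(g)) = 1/((6 + 8) + 3²) = 1/(14 + 9) = 1/23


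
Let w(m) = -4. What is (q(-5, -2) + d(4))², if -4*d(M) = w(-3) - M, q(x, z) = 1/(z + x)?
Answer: 169/49 ≈ 3.4490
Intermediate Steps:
q(x, z) = 1/(x + z)
d(M) = 1 + M/4 (d(M) = -(-4 - M)/4 = 1 + M/4)
(q(-5, -2) + d(4))² = (1/(-5 - 2) + (1 + (¼)*4))² = (1/(-7) + (1 + 1))² = (-⅐ + 2)² = (13/7)² = 169/49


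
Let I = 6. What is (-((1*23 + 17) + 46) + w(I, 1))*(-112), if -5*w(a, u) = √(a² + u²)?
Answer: 9632 + 112*√37/5 ≈ 9768.3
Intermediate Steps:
w(a, u) = -√(a² + u²)/5
(-((1*23 + 17) + 46) + w(I, 1))*(-112) = (-((1*23 + 17) + 46) - √(6² + 1²)/5)*(-112) = (-((23 + 17) + 46) - √(36 + 1)/5)*(-112) = (-(40 + 46) - √37/5)*(-112) = (-1*86 - √37/5)*(-112) = (-86 - √37/5)*(-112) = 9632 + 112*√37/5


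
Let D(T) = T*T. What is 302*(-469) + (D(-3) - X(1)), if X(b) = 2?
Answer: -141631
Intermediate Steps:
D(T) = T²
302*(-469) + (D(-3) - X(1)) = 302*(-469) + ((-3)² - 1*2) = -141638 + (9 - 2) = -141638 + 7 = -141631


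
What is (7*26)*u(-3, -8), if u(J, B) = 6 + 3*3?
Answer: 2730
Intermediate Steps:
u(J, B) = 15 (u(J, B) = 6 + 9 = 15)
(7*26)*u(-3, -8) = (7*26)*15 = 182*15 = 2730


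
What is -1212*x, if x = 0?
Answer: 0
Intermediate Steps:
-1212*x = -1212*0 = -101*0 = 0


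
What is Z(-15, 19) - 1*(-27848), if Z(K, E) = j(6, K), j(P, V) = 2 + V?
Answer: 27835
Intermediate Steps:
Z(K, E) = 2 + K
Z(-15, 19) - 1*(-27848) = (2 - 15) - 1*(-27848) = -13 + 27848 = 27835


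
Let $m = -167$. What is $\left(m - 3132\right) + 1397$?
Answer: $-1902$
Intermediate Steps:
$\left(m - 3132\right) + 1397 = \left(-167 - 3132\right) + 1397 = -3299 + 1397 = -1902$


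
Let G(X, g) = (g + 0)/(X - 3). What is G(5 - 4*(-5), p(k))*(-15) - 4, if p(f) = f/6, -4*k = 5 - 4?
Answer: -699/176 ≈ -3.9716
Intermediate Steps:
k = -¼ (k = -(5 - 4)/4 = -¼*1 = -¼ ≈ -0.25000)
p(f) = f/6 (p(f) = f*(⅙) = f/6)
G(X, g) = g/(-3 + X)
G(5 - 4*(-5), p(k))*(-15) - 4 = (((⅙)*(-¼))/(-3 + (5 - 4*(-5))))*(-15) - 4 = -1/(24*(-3 + (5 + 20)))*(-15) - 4 = -1/(24*(-3 + 25))*(-15) - 4 = -1/24/22*(-15) - 4 = -1/24*1/22*(-15) - 4 = -1/528*(-15) - 4 = 5/176 - 4 = -699/176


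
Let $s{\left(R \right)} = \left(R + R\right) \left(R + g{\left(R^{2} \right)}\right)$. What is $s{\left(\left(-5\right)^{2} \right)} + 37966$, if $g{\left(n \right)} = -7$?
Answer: $38866$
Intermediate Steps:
$s{\left(R \right)} = 2 R \left(-7 + R\right)$ ($s{\left(R \right)} = \left(R + R\right) \left(R - 7\right) = 2 R \left(-7 + R\right)$)
$s{\left(\left(-5\right)^{2} \right)} + 37966 = 2 \left(-5\right)^{2} \left(-7 + \left(-5\right)^{2}\right) + 37966 = 2 \cdot 25 \left(-7 + 25\right) + 37966 = 2 \cdot 25 \cdot 18 + 37966 = 900 + 37966 = 38866$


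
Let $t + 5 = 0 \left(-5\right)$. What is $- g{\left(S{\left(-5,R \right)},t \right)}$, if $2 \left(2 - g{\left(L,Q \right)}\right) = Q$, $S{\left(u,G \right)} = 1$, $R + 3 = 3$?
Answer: $- \frac{9}{2} \approx -4.5$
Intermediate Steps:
$R = 0$ ($R = -3 + 3 = 0$)
$t = -5$ ($t = -5 + 0 \left(-5\right) = -5 + 0 = -5$)
$g{\left(L,Q \right)} = 2 - \frac{Q}{2}$
$- g{\left(S{\left(-5,R \right)},t \right)} = - (2 - - \frac{5}{2}) = - (2 + \frac{5}{2}) = \left(-1\right) \frac{9}{2} = - \frac{9}{2}$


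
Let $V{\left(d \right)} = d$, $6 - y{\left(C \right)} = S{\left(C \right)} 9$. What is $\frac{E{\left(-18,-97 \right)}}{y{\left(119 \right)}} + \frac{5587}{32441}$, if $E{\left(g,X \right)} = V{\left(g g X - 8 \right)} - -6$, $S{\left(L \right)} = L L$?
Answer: $\frac{1731644671}{4134378363} \approx 0.41884$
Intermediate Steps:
$S{\left(L \right)} = L^{2}$
$y{\left(C \right)} = 6 - 9 C^{2}$ ($y{\left(C \right)} = 6 - C^{2} \cdot 9 = 6 - 9 C^{2}$)
$E{\left(g,X \right)} = -2 + X g^{2}$ ($E{\left(g,X \right)} = \left(g g X - 8\right) - -6 = \left(g^{2} X - 8\right) + 6 = \left(X g^{2} - 8\right) + 6 = \left(-8 + X g^{2}\right) + 6 = -2 + X g^{2}$)
$\frac{E{\left(-18,-97 \right)}}{y{\left(119 \right)}} + \frac{5587}{32441} = \frac{-2 - 97 \left(-18\right)^{2}}{6 - 9 \cdot 119^{2}} + \frac{5587}{32441} = \frac{-2 - 31428}{6 - 127449} + 5587 \cdot \frac{1}{32441} = \frac{-2 - 31428}{6 - 127449} + \frac{5587}{32441} = - \frac{31430}{-127443} + \frac{5587}{32441} = \left(-31430\right) \left(- \frac{1}{127443}\right) + \frac{5587}{32441} = \frac{31430}{127443} + \frac{5587}{32441} = \frac{1731644671}{4134378363}$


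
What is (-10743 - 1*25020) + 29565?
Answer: -6198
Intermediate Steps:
(-10743 - 1*25020) + 29565 = (-10743 - 25020) + 29565 = -35763 + 29565 = -6198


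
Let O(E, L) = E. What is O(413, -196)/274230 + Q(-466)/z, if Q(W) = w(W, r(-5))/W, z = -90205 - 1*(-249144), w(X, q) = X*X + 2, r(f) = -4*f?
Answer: -1316461649/923227379910 ≈ -0.0014259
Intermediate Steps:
w(X, q) = 2 + X**2 (w(X, q) = X**2 + 2 = 2 + X**2)
z = 158939 (z = -90205 + 249144 = 158939)
Q(W) = (2 + W**2)/W
O(413, -196)/274230 + Q(-466)/z = 413/274230 + (-466 + 2/(-466))/158939 = 413*(1/274230) + (-466 + 2*(-1/466))*(1/158939) = 413/274230 + (-466 - 1/233)*(1/158939) = 413/274230 - 108579/233*1/158939 = 413/274230 - 108579/37032787 = -1316461649/923227379910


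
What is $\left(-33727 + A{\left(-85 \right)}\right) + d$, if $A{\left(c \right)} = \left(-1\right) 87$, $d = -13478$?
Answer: $-47292$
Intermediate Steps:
$A{\left(c \right)} = -87$
$\left(-33727 + A{\left(-85 \right)}\right) + d = \left(-33727 - 87\right) - 13478 = -33814 - 13478 = -47292$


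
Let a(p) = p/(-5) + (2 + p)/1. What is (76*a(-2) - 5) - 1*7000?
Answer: -34873/5 ≈ -6974.6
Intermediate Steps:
a(p) = 2 + 4*p/5 (a(p) = p*(-1/5) + (2 + p)*1 = -p/5 + (2 + p) = 2 + 4*p/5)
(76*a(-2) - 5) - 1*7000 = (76*(2 + (4/5)*(-2)) - 5) - 1*7000 = (76*(2 - 8/5) - 5) - 7000 = (76*(2/5) - 5) - 7000 = (152/5 - 5) - 7000 = 127/5 - 7000 = -34873/5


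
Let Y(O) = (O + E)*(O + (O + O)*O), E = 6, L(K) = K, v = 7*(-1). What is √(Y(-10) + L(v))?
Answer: I*√767 ≈ 27.695*I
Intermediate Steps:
v = -7
Y(O) = (6 + O)*(O + 2*O²) (Y(O) = (O + 6)*(O + (O + O)*O) = (6 + O)*(O + (2*O)*O) = (6 + O)*(O + 2*O²))
√(Y(-10) + L(v)) = √(-10*(6 + 2*(-10)² + 13*(-10)) - 7) = √(-10*(6 + 2*100 - 130) - 7) = √(-10*(6 + 200 - 130) - 7) = √(-10*76 - 7) = √(-760 - 7) = √(-767) = I*√767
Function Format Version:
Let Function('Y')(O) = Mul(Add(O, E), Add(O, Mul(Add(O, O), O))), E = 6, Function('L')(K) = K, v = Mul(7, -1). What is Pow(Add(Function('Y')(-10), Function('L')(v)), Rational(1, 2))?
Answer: Mul(I, Pow(767, Rational(1, 2))) ≈ Mul(27.695, I)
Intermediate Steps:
v = -7
Function('Y')(O) = Mul(Add(6, O), Add(O, Mul(2, Pow(O, 2)))) (Function('Y')(O) = Mul(Add(O, 6), Add(O, Mul(Add(O, O), O))) = Mul(Add(6, O), Add(O, Mul(Mul(2, O), O))) = Mul(Add(6, O), Add(O, Mul(2, Pow(O, 2)))))
Pow(Add(Function('Y')(-10), Function('L')(v)), Rational(1, 2)) = Pow(Add(Mul(-10, Add(6, Mul(2, Pow(-10, 2)), Mul(13, -10))), -7), Rational(1, 2)) = Pow(Add(Mul(-10, Add(6, Mul(2, 100), -130)), -7), Rational(1, 2)) = Pow(Add(Mul(-10, Add(6, 200, -130)), -7), Rational(1, 2)) = Pow(Add(Mul(-10, 76), -7), Rational(1, 2)) = Pow(Add(-760, -7), Rational(1, 2)) = Pow(-767, Rational(1, 2)) = Mul(I, Pow(767, Rational(1, 2)))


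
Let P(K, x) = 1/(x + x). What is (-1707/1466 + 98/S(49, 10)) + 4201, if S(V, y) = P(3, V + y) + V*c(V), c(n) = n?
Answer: 1744400419745/415345654 ≈ 4199.9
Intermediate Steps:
P(K, x) = 1/(2*x)
S(V, y) = V² + 1/(2*(V + y)) (S(V, y) = 1/(2*(V + y)) + V*V = 1/(2*(V + y)) + V² = V² + 1/(2*(V + y)))
(-1707/1466 + 98/S(49, 10)) + 4201 = (-1707/1466 + 98/(((1 + 2*49²*(49 + 10))/(2*(49 + 10))))) + 4201 = (-1707*1/1466 + 98/(((½)*(1 + 2*2401*59)/59))) + 4201 = (-1707/1466 + 98/(((½)*(1/59)*(1 + 283318)))) + 4201 = (-1707/1466 + 98/(((½)*(1/59)*283319))) + 4201 = (-1707/1466 + 98/(283319/118)) + 4201 = (-1707/1466 + 98*(118/283319)) + 4201 = (-1707/1466 + 11564/283319) + 4201 = -466672709/415345654 + 4201 = 1744400419745/415345654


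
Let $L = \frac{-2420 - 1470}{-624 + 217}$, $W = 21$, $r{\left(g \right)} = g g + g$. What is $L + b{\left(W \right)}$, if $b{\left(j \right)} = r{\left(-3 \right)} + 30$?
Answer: $\frac{18542}{407} \approx 45.558$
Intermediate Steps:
$r{\left(g \right)} = g + g^{2}$ ($r{\left(g \right)} = g^{2} + g = g + g^{2}$)
$b{\left(j \right)} = 36$ ($b{\left(j \right)} = - 3 \left(1 - 3\right) + 30 = \left(-3\right) \left(-2\right) + 30 = 6 + 30 = 36$)
$L = \frac{3890}{407}$ ($L = - \frac{3890}{-407} = \left(-3890\right) \left(- \frac{1}{407}\right) = \frac{3890}{407} \approx 9.5577$)
$L + b{\left(W \right)} = \frac{3890}{407} + 36 = \frac{18542}{407}$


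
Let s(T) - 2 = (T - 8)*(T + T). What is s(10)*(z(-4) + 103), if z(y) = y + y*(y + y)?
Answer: 5502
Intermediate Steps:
s(T) = 2 + 2*T*(-8 + T) (s(T) = 2 + (T - 8)*(T + T) = 2 + (-8 + T)*(2*T) = 2 + 2*T*(-8 + T))
z(y) = y + 2*y² (z(y) = y + y*(2*y) = y + 2*y²)
s(10)*(z(-4) + 103) = (2 - 16*10 + 2*10²)*(-4*(1 + 2*(-4)) + 103) = (2 - 160 + 2*100)*(-4*(1 - 8) + 103) = (2 - 160 + 200)*(-4*(-7) + 103) = 42*(28 + 103) = 42*131 = 5502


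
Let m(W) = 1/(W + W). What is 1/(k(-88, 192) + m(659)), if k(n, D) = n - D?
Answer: -1318/369039 ≈ -0.0035714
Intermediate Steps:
m(W) = 1/(2*W)
1/(k(-88, 192) + m(659)) = 1/((-88 - 1*192) + (½)/659) = 1/((-88 - 192) + (½)*(1/659)) = 1/(-280 + 1/1318) = 1/(-369039/1318) = -1318/369039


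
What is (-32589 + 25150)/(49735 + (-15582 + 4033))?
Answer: -7439/38186 ≈ -0.19481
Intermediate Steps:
(-32589 + 25150)/(49735 + (-15582 + 4033)) = -7439/(49735 - 11549) = -7439/38186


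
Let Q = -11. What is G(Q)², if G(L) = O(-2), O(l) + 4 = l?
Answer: 36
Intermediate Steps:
O(l) = -4 + l
G(L) = -6 (G(L) = -4 - 2 = -6)
G(Q)² = (-6)² = 36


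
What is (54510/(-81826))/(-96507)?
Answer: 9085/1316130297 ≈ 6.9028e-6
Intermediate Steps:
(54510/(-81826))/(-96507) = (54510*(-1/81826))*(-1/96507) = -27255/40913*(-1/96507) = 9085/1316130297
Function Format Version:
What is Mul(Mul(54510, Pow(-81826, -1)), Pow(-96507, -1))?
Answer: Rational(9085, 1316130297) ≈ 6.9028e-6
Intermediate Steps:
Mul(Mul(54510, Pow(-81826, -1)), Pow(-96507, -1)) = Mul(Mul(54510, Rational(-1, 81826)), Rational(-1, 96507)) = Mul(Rational(-27255, 40913), Rational(-1, 96507)) = Rational(9085, 1316130297)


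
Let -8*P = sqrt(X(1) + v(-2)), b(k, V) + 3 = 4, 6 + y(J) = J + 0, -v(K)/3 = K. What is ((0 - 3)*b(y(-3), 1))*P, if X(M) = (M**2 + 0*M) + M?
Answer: 3*sqrt(2)/4 ≈ 1.0607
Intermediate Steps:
v(K) = -3*K
X(M) = M + M**2 (X(M) = (M**2 + 0) + M = M**2 + M = M + M**2)
y(J) = -6 + J (y(J) = -6 + (J + 0) = -6 + J)
b(k, V) = 1 (b(k, V) = -3 + 4 = 1)
P = -sqrt(2)/4 (P = -sqrt(1*(1 + 1) - 3*(-2))/8 = -sqrt(1*2 + 6)/8 = -sqrt(2 + 6)/8 = -sqrt(2)/4 ≈ -0.35355)
((0 - 3)*b(y(-3), 1))*P = ((0 - 3)*1)*(-sqrt(2)/4) = (-3*1)*(-sqrt(2)/4) = -(-3)*sqrt(2)/4 = 3*sqrt(2)/4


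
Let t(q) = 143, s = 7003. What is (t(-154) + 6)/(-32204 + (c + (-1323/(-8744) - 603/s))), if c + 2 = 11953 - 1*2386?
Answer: -9123900568/1386277785911 ≈ -0.0065816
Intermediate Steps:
c = 9565 (c = -2 + (11953 - 1*2386) = -2 + (11953 - 2386) = -2 + 9567 = 9565)
(t(-154) + 6)/(-32204 + (c + (-1323/(-8744) - 603/s))) = (143 + 6)/(-32204 + (9565 + (-1323/(-8744) - 603/7003))) = 149/(-32204 + (9565 + (-1323*(-1/8744) - 603*1/7003))) = 149/(-32204 + (9565 + (1323/8744 - 603/7003))) = 149/(-32204 + (9565 + 3992337/61234232)) = 149/(-32204 + 585709421417/61234232) = 149/(-1386277785911/61234232) = 149*(-61234232/1386277785911) = -9123900568/1386277785911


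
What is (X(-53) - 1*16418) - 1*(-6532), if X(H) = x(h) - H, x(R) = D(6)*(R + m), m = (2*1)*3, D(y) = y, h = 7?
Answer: -9755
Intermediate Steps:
m = 6 (m = 2*3 = 6)
x(R) = 36 + 6*R (x(R) = 6*(R + 6) = 6*(6 + R) = 36 + 6*R)
X(H) = 78 - H (X(H) = (36 + 6*7) - H = (36 + 42) - H = 78 - H)
(X(-53) - 1*16418) - 1*(-6532) = ((78 - 1*(-53)) - 1*16418) - 1*(-6532) = ((78 + 53) - 16418) + 6532 = (131 - 16418) + 6532 = -16287 + 6532 = -9755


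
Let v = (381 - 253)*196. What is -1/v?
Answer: -1/25088 ≈ -3.9860e-5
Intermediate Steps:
v = 25088 (v = 128*196 = 25088)
-1/v = -1/25088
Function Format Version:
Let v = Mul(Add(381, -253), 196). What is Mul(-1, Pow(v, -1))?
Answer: Rational(-1, 25088) ≈ -3.9860e-5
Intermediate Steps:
v = 25088 (v = Mul(128, 196) = 25088)
Mul(-1, Pow(v, -1)) = Mul(-1, Pow(25088, -1)) = Mul(-1, Rational(1, 25088)) = Rational(-1, 25088)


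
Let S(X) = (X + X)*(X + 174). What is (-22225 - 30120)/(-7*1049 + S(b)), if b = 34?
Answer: -52345/6801 ≈ -7.6967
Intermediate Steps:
S(X) = 2*X*(174 + X) (S(X) = (2*X)*(174 + X) = 2*X*(174 + X))
(-22225 - 30120)/(-7*1049 + S(b)) = (-22225 - 30120)/(-7*1049 + 2*34*(174 + 34)) = -52345/(-7343 + 2*34*208) = -52345/(-7343 + 14144) = -52345/6801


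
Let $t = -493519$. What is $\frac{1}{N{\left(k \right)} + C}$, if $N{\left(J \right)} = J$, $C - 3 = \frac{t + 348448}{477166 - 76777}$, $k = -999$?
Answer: $- \frac{133463}{132977505} \approx -0.0010037$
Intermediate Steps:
$C = \frac{352032}{133463}$ ($C = 3 + \frac{-493519 + 348448}{477166 - 76777} = 3 - \frac{145071}{400389} = 3 - \frac{48357}{133463} = \frac{352032}{133463} \approx 2.6377$)
$\frac{1}{N{\left(k \right)} + C} = \frac{1}{-999 + \frac{352032}{133463}} = \frac{1}{- \frac{132977505}{133463}} = - \frac{133463}{132977505}$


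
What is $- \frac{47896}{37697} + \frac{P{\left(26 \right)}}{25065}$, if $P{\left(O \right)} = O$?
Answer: $- \frac{1199533118}{944875305} \approx -1.2695$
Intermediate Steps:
$- \frac{47896}{37697} + \frac{P{\left(26 \right)}}{25065} = - \frac{47896}{37697} + \frac{26}{25065} = - \frac{1199533118}{944875305}$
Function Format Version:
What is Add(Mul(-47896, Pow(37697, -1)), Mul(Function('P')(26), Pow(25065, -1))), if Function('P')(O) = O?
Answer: Rational(-1199533118, 944875305) ≈ -1.2695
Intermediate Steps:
Add(Mul(-47896, Pow(37697, -1)), Mul(Function('P')(26), Pow(25065, -1))) = Add(Mul(-47896, Pow(37697, -1)), Mul(26, Pow(25065, -1))) = Add(Mul(-47896, Rational(1, 37697)), Mul(26, Rational(1, 25065))) = Add(Rational(-47896, 37697), Rational(26, 25065)) = Rational(-1199533118, 944875305)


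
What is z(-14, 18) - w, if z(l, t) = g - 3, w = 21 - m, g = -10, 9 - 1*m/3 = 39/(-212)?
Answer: -1367/212 ≈ -6.4481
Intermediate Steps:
m = 5841/212 (m = 27 - 117/(-212) = 27 - 117*(-1)/212 = 27 - 3*(-39/212) = 27 + 117/212 = 5841/212 ≈ 27.552)
w = -1389/212 (w = 21 - 1*5841/212 = 21 - 5841/212 = -1389/212 ≈ -6.5519)
z(l, t) = -13 (z(l, t) = -10 - 3 = -13)
z(-14, 18) - w = -13 - 1*(-1389/212) = -13 + 1389/212 = -1367/212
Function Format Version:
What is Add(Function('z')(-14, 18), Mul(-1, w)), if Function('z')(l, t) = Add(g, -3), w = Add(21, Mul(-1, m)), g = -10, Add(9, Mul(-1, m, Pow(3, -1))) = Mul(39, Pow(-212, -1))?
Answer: Rational(-1367, 212) ≈ -6.4481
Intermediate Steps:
m = Rational(5841, 212) (m = Add(27, Mul(-3, Mul(39, Pow(-212, -1)))) = Add(27, Mul(-3, Mul(39, Rational(-1, 212)))) = Add(27, Mul(-3, Rational(-39, 212))) = Add(27, Rational(117, 212)) = Rational(5841, 212) ≈ 27.552)
w = Rational(-1389, 212) (w = Add(21, Mul(-1, Rational(5841, 212))) = Add(21, Rational(-5841, 212)) = Rational(-1389, 212) ≈ -6.5519)
Function('z')(l, t) = -13 (Function('z')(l, t) = Add(-10, -3) = -13)
Add(Function('z')(-14, 18), Mul(-1, w)) = Add(-13, Mul(-1, Rational(-1389, 212))) = Add(-13, Rational(1389, 212)) = Rational(-1367, 212)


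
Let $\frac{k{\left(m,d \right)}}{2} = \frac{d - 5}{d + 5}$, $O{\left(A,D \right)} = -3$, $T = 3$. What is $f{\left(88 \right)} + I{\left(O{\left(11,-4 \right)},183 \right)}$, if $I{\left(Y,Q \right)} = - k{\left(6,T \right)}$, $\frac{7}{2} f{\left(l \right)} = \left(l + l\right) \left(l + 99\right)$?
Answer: $\frac{131655}{14} \approx 9403.9$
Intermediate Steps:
$k{\left(m,d \right)} = \frac{2 \left(-5 + d\right)}{5 + d}$ ($k{\left(m,d \right)} = 2 \frac{d - 5}{d + 5} = 2 \frac{-5 + d}{5 + d} = \frac{2 \left(-5 + d\right)}{5 + d}$)
$f{\left(l \right)} = \frac{4 l \left(99 + l\right)}{7}$ ($f{\left(l \right)} = \frac{2 \left(l + l\right) \left(l + 99\right)}{7} = \frac{2 \cdot 2 l \left(99 + l\right)}{7} = \frac{4 l \left(99 + l\right)}{7}$)
$I{\left(Y,Q \right)} = \frac{1}{2}$ ($I{\left(Y,Q \right)} = - \frac{2 \left(-5 + 3\right)}{5 + 3} = - \frac{2 \left(-2\right)}{8} = \left(-1\right) \left(- \frac{1}{2}\right) = \frac{1}{2}$)
$f{\left(88 \right)} + I{\left(O{\left(11,-4 \right)},183 \right)} = \frac{4}{7} \cdot 88 \left(99 + 88\right) + \frac{1}{2} = \frac{4}{7} \cdot 88 \cdot 187 + \frac{1}{2} = \frac{65824}{7} + \frac{1}{2} = \frac{131655}{14}$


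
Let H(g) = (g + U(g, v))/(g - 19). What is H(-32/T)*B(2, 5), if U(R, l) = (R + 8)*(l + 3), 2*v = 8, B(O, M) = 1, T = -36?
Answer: -568/163 ≈ -3.4847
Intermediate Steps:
v = 4 (v = (½)*8 = 4)
U(R, l) = (3 + l)*(8 + R) (U(R, l) = (8 + R)*(3 + l) = (3 + l)*(8 + R))
H(g) = (56 + 8*g)/(-19 + g) (H(g) = (g + (24 + 3*g + 8*4 + g*4))/(g - 19) = (g + (24 + 3*g + 32 + 4*g))/(-19 + g) = (g + (56 + 7*g))/(-19 + g) = (56 + 8*g)/(-19 + g))
H(-32/T)*B(2, 5) = (8*(7 - 32/(-36))/(-19 - 32/(-36)))*1 = (8*(7 - 32*(-1/36))/(-19 - 32*(-1/36)))*1 = (8*(7 + 8/9)/(-19 + 8/9))*1 = (8*(71/9)/(-163/9))*1 = (8*(-9/163)*(71/9))*1 = -568/163*1 = -568/163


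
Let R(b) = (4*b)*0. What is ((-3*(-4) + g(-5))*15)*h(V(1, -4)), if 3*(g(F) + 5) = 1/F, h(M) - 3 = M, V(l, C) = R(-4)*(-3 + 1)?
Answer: 312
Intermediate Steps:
R(b) = 0
V(l, C) = 0 (V(l, C) = 0*(-3 + 1) = 0*(-2) = 0)
h(M) = 3 + M
g(F) = -5 + 1/(3*F)
((-3*(-4) + g(-5))*15)*h(V(1, -4)) = ((-3*(-4) + (-5 + (⅓)/(-5)))*15)*(3 + 0) = ((12 + (-5 + (⅓)*(-⅕)))*15)*3 = ((12 + (-5 - 1/15))*15)*3 = ((12 - 76/15)*15)*3 = ((104/15)*15)*3 = 104*3 = 312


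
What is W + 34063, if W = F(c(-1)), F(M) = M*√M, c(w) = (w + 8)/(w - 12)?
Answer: 34063 - 7*I*√91/169 ≈ 34063.0 - 0.39512*I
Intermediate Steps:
c(w) = (8 + w)/(-12 + w)
F(M) = M^(3/2)
W = -7*I*√91/169 (W = ((8 - 1)/(-12 - 1))^(3/2) = (7/(-13))^(3/2) = (-1/13*7)^(3/2) = (-7/13)^(3/2) = -7*I*√91/169 ≈ -0.39512*I)
W + 34063 = -7*I*√91/169 + 34063 = 34063 - 7*I*√91/169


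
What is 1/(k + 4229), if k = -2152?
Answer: 1/2077 ≈ 0.00048146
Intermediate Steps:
1/(k + 4229) = 1/(-2152 + 4229) = 1/2077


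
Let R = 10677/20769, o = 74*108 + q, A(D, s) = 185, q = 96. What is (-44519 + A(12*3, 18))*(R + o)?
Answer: -2482561377522/6923 ≈ -3.5860e+8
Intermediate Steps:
o = 8088 (o = 74*108 + 96 = 7992 + 96 = 8088)
R = 3559/6923 (R = 10677*(1/20769) = 3559/6923 ≈ 0.51408)
(-44519 + A(12*3, 18))*(R + o) = (-44519 + 185)*(3559/6923 + 8088) = -44334*55996783/6923 = -2482561377522/6923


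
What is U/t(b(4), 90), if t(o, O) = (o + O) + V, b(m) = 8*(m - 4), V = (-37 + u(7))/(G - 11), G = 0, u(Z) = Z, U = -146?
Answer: -803/510 ≈ -1.5745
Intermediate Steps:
V = 30/11 (V = (-37 + 7)/(0 - 11) = -30/(-11) = -30*(-1/11) = 30/11 ≈ 2.7273)
b(m) = -32 + 8*m (b(m) = 8*(-4 + m) = -32 + 8*m)
t(o, O) = 30/11 + O + o (t(o, O) = (o + O) + 30/11 = (O + o) + 30/11 = 30/11 + O + o)
U/t(b(4), 90) = -146/(30/11 + 90 + (-32 + 8*4)) = -146/(30/11 + 90 + (-32 + 32)) = -146/(30/11 + 90 + 0) = -146/1020/11 = -146*11/1020 = -803/510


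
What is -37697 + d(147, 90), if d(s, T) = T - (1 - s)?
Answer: -37461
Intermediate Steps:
d(s, T) = -1 + T + s (d(s, T) = T + (-1 + s) = -1 + T + s)
-37697 + d(147, 90) = -37697 + (-1 + 90 + 147) = -37697 + 236 = -37461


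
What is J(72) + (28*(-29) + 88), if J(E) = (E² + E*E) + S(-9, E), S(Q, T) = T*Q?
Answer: 8996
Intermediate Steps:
S(Q, T) = Q*T
J(E) = -9*E + 2*E² (J(E) = (E² + E*E) - 9*E = (E² + E²) - 9*E = 2*E² - 9*E = -9*E + 2*E²)
J(72) + (28*(-29) + 88) = 72*(-9 + 2*72) + (28*(-29) + 88) = 72*(-9 + 144) + (-812 + 88) = 72*135 - 724 = 9720 - 724 = 8996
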